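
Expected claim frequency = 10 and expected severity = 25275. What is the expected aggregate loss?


E[S] = E[N] * E[X]
= 10 * 25275
= 252750


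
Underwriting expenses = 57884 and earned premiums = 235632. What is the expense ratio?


Expense ratio = expenses / premiums
= 57884 / 235632
= 0.2457


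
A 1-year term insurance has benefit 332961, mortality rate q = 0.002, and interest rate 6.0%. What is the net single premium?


NSP = benefit * q * v
v = 1/(1+i) = 0.943396
NSP = 332961 * 0.002 * 0.943396
= 628.2283


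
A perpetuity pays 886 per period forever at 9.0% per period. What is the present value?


PV = PMT / i
= 886 / 0.09
= 9844.4444


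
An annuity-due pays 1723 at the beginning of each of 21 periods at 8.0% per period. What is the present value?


PV_due = PMT * (1-(1+i)^(-n))/i * (1+i)
PV_immediate = 17258.9518
PV_due = 17258.9518 * 1.08
= 18639.668


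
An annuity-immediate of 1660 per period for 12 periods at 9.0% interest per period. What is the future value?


FV = PMT * ((1+i)^n - 1) / i
= 1660 * ((1.09)^12 - 1) / 0.09
= 1660 * (2.812665 - 1) / 0.09
= 33433.5949


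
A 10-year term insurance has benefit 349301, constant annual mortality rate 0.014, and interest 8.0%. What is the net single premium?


NSP = benefit * sum_{k=0}^{n-1} k_p_x * q * v^(k+1)
With constant q=0.014, v=0.925926
Sum = 0.089022
NSP = 349301 * 0.089022
= 31095.3663


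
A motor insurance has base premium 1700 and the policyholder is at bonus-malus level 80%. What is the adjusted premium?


adjusted = base * BM_level / 100
= 1700 * 80 / 100
= 1700 * 0.8
= 1360.0


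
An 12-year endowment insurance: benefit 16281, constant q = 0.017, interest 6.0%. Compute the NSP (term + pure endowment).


Term component = 2140.3501
Pure endowment = 12_p_x * v^12 * benefit = 0.814033 * 0.496969 * 16281 = 6586.4729
NSP = 8726.823


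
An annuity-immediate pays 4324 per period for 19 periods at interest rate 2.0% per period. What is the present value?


PV = PMT * (1 - (1+i)^(-n)) / i
= 4324 * (1 - (1+0.02)^(-19)) / 0.02
= 4324 * (1 - 0.686431) / 0.02
= 4324 * 15.678462
= 67793.6697


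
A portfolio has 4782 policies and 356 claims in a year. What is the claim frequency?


frequency = claims / policies
= 356 / 4782
= 0.0744


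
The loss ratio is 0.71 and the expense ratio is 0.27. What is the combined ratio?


Combined ratio = loss ratio + expense ratio
= 0.71 + 0.27
= 0.98


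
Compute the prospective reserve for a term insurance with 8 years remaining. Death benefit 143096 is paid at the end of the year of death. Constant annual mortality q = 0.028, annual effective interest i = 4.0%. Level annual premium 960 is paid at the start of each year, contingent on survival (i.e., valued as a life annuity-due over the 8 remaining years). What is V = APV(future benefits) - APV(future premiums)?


v = 1/(1+i) = 0.961538
APV(future benefits) per unit = sum_{k=0}^{7} k_p_x * q * v^(k+1) = 0.17204
APV(future benefits) = 143096 * 0.17204 = 24618.2572
Life annuity-due factor ä_{x:8} = sum_{k=0}^{7} k_p_x * v^k = 6.390063
APV(future premiums) = 960 * 6.390063 = 6134.4602
V = 24618.2572 - 6134.4602
= 18483.797


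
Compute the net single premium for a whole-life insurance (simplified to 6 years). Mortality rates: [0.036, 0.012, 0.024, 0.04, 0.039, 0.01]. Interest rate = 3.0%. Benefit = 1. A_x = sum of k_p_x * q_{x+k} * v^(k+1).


v = 0.970874
Year 0: k_p_x=1.0, q=0.036, term=0.034951
Year 1: k_p_x=0.964, q=0.012, term=0.010904
Year 2: k_p_x=0.952432, q=0.024, term=0.020919
Year 3: k_p_x=0.929574, q=0.04, term=0.033037
Year 4: k_p_x=0.892391, q=0.039, term=0.030022
Year 5: k_p_x=0.857587, q=0.01, term=0.007182
A_x = 0.137


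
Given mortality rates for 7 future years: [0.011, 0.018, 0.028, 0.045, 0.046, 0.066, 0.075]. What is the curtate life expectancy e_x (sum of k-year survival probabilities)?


e_x = sum_{k=1}^{n} k_p_x
k_p_x values:
  1_p_x = 0.989
  2_p_x = 0.971198
  3_p_x = 0.944004
  4_p_x = 0.901524
  5_p_x = 0.860054
  6_p_x = 0.803291
  7_p_x = 0.743044
e_x = 6.2121


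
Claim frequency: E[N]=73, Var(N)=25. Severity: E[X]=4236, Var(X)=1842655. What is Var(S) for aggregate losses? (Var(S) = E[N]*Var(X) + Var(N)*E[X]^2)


Var(S) = E[N]*Var(X) + Var(N)*E[X]^2
= 73*1842655 + 25*4236^2
= 134513815 + 448592400
= 5.8311e+08


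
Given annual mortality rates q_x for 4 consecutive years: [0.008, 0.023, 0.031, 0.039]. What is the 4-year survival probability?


p_k = 1 - q_k for each year
Survival = product of (1 - q_k)
= 0.992 * 0.977 * 0.969 * 0.961
= 0.9025


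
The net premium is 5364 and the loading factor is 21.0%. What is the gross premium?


Gross = net * (1 + loading)
= 5364 * (1 + 0.21)
= 5364 * 1.21
= 6490.44


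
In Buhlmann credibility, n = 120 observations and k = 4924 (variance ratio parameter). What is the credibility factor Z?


Z = n / (n + k)
= 120 / (120 + 4924)
= 120 / 5044
= 0.0238


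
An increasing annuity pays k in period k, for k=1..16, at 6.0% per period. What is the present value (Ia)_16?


(Ia)_n = sum_{k=1}^{n} k * v^k, v = 1/(1+i)
v = 0.943396
Sum computed term by term:
(Ia)_16 = 73.5651


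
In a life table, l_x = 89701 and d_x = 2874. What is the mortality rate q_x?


q_x = d_x / l_x
= 2874 / 89701
= 0.032


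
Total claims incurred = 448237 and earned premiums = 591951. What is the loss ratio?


Loss ratio = claims / premiums
= 448237 / 591951
= 0.7572


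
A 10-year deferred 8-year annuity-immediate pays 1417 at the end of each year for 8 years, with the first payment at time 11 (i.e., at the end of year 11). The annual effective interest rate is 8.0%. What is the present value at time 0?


PV at time 10 of the 8-year annuity-immediate:
a_n = 1417 * (1-(1+0.08)^(-8))/0.08 = 8142.9874
Discount back 10 years to time 0:
PV = 8142.9874 * (1+0.08)^(-10)
= 8142.9874 * 0.463193
= 3771.7787


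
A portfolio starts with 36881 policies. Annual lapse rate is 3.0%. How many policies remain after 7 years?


remaining = initial * (1 - lapse)^years
= 36881 * (1 - 0.03)^7
= 36881 * 0.807983
= 29799.2153


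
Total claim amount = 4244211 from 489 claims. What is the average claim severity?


severity = total / number
= 4244211 / 489
= 8679.3681


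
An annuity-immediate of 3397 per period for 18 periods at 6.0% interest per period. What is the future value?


FV = PMT * ((1+i)^n - 1) / i
= 3397 * ((1.06)^18 - 1) / 0.06
= 3397 * (2.854339 - 1) / 0.06
= 104986.5017


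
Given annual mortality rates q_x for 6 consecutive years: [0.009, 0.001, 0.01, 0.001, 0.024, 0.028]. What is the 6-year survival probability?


p_k = 1 - q_k for each year
Survival = product of (1 - q_k)
= 0.991 * 0.999 * 0.99 * 0.999 * 0.976 * 0.972
= 0.9289


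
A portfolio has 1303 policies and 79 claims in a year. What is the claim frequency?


frequency = claims / policies
= 79 / 1303
= 0.0606


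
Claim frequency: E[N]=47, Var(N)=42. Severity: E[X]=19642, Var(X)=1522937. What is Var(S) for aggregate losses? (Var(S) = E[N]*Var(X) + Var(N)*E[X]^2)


Var(S) = E[N]*Var(X) + Var(N)*E[X]^2
= 47*1522937 + 42*19642^2
= 71578039 + 16203942888
= 1.6276e+10


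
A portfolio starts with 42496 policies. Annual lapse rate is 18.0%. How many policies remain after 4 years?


remaining = initial * (1 - lapse)^years
= 42496 * (1 - 0.18)^4
= 42496 * 0.452122
= 19213.3663


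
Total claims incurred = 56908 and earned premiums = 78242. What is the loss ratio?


Loss ratio = claims / premiums
= 56908 / 78242
= 0.7273


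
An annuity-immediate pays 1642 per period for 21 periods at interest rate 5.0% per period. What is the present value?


PV = PMT * (1 - (1+i)^(-n)) / i
= 1642 * (1 - (1+0.05)^(-21)) / 0.05
= 1642 * (1 - 0.358942) / 0.05
= 1642 * 12.821153
= 21052.3327


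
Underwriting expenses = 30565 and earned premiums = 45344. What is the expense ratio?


Expense ratio = expenses / premiums
= 30565 / 45344
= 0.6741


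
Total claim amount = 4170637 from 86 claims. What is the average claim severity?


severity = total / number
= 4170637 / 86
= 48495.7791


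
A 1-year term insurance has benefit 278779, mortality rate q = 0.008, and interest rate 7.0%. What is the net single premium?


NSP = benefit * q * v
v = 1/(1+i) = 0.934579
NSP = 278779 * 0.008 * 0.934579
= 2084.329


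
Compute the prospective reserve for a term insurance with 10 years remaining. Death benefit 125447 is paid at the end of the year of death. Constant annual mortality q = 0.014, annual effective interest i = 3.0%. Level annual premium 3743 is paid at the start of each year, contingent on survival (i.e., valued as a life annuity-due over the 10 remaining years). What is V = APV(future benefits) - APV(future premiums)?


v = 1/(1+i) = 0.970874
APV(future benefits) per unit = sum_{k=0}^{9} k_p_x * q * v^(k+1) = 0.112559
APV(future benefits) = 125447 * 0.112559 = 14120.1322
Life annuity-due factor ä_{x:10} = sum_{k=0}^{9} k_p_x * v^k = 8.281093
APV(future premiums) = 3743 * 8.281093 = 30996.1318
V = 14120.1322 - 30996.1318
= -16875.9996


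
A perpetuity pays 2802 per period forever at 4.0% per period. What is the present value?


PV = PMT / i
= 2802 / 0.04
= 70050.0


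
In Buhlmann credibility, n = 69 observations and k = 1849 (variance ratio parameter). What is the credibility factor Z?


Z = n / (n + k)
= 69 / (69 + 1849)
= 69 / 1918
= 0.036


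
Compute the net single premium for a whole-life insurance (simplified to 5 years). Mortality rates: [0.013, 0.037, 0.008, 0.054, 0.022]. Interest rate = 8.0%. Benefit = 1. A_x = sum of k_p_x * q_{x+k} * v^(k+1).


v = 0.925926
Year 0: k_p_x=1.0, q=0.013, term=0.012037
Year 1: k_p_x=0.987, q=0.037, term=0.031309
Year 2: k_p_x=0.950481, q=0.008, term=0.006036
Year 3: k_p_x=0.942877, q=0.054, term=0.037424
Year 4: k_p_x=0.891962, q=0.022, term=0.013355
A_x = 0.1002


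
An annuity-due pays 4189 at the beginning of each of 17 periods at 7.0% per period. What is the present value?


PV_due = PMT * (1-(1+i)^(-n))/i * (1+i)
PV_immediate = 40898.1411
PV_due = 40898.1411 * 1.07
= 43761.011


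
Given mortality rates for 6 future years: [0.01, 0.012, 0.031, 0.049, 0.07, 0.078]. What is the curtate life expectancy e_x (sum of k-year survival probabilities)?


e_x = sum_{k=1}^{n} k_p_x
k_p_x values:
  1_p_x = 0.99
  2_p_x = 0.97812
  3_p_x = 0.947798
  4_p_x = 0.901356
  5_p_x = 0.838261
  6_p_x = 0.772877
e_x = 5.4284


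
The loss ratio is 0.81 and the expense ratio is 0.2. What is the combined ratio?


Combined ratio = loss ratio + expense ratio
= 0.81 + 0.2
= 1.01


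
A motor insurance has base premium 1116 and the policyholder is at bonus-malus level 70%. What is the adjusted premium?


adjusted = base * BM_level / 100
= 1116 * 70 / 100
= 1116 * 0.7
= 781.2


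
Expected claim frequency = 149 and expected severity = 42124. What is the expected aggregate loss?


E[S] = E[N] * E[X]
= 149 * 42124
= 6.2765e+06


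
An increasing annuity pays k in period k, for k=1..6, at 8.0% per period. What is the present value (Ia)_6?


(Ia)_n = sum_{k=1}^{n} k * v^k, v = 1/(1+i)
v = 0.925926
Sum computed term by term:
(Ia)_6 = 15.1462


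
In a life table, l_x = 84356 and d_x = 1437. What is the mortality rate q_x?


q_x = d_x / l_x
= 1437 / 84356
= 0.017


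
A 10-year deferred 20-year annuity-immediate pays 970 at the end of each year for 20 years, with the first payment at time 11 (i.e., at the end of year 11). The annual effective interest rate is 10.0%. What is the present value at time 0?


PV at time 10 of the 20-year annuity-immediate:
a_n = 970 * (1-(1+0.1)^(-20))/0.1 = 8258.1568
Discount back 10 years to time 0:
PV = 8258.1568 * (1+0.1)^(-10)
= 8258.1568 * 0.385543
= 3183.8769


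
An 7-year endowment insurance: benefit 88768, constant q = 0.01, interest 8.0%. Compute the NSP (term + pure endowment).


Term component = 4499.0465
Pure endowment = 7_p_x * v^7 * benefit = 0.932065 * 0.58349 * 88768 = 48276.5814
NSP = 52775.6279


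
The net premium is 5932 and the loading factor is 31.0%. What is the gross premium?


Gross = net * (1 + loading)
= 5932 * (1 + 0.31)
= 5932 * 1.31
= 7770.92


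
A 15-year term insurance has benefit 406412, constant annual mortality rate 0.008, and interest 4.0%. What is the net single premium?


NSP = benefit * sum_{k=0}^{n-1} k_p_x * q * v^(k+1)
With constant q=0.008, v=0.961538
Sum = 0.084627
NSP = 406412 * 0.084627
= 34393.4394


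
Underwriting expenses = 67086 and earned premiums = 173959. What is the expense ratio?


Expense ratio = expenses / premiums
= 67086 / 173959
= 0.3856


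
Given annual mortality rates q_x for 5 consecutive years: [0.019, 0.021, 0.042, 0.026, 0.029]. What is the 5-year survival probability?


p_k = 1 - q_k for each year
Survival = product of (1 - q_k)
= 0.981 * 0.979 * 0.958 * 0.974 * 0.971
= 0.8702


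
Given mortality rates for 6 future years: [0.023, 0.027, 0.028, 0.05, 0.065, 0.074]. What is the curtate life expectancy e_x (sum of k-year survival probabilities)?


e_x = sum_{k=1}^{n} k_p_x
k_p_x values:
  1_p_x = 0.977
  2_p_x = 0.950621
  3_p_x = 0.924004
  4_p_x = 0.877803
  5_p_x = 0.820746
  6_p_x = 0.760011
e_x = 5.3102


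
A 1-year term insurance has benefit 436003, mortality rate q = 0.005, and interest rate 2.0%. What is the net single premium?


NSP = benefit * q * v
v = 1/(1+i) = 0.980392
NSP = 436003 * 0.005 * 0.980392
= 2137.2696


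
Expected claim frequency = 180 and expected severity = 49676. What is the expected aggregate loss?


E[S] = E[N] * E[X]
= 180 * 49676
= 8.9417e+06


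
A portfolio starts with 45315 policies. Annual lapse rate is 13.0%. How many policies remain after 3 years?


remaining = initial * (1 - lapse)^years
= 45315 * (1 - 0.13)^3
= 45315 * 0.658503
= 29840.0634


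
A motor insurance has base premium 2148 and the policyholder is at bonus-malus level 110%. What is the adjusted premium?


adjusted = base * BM_level / 100
= 2148 * 110 / 100
= 2148 * 1.1
= 2362.8


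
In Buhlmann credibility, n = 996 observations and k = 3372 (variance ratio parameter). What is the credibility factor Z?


Z = n / (n + k)
= 996 / (996 + 3372)
= 996 / 4368
= 0.228


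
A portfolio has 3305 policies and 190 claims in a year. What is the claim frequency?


frequency = claims / policies
= 190 / 3305
= 0.0575


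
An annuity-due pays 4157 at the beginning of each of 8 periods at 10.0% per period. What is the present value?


PV_due = PMT * (1-(1+i)^(-n))/i * (1+i)
PV_immediate = 22177.2882
PV_due = 22177.2882 * 1.1
= 24395.017


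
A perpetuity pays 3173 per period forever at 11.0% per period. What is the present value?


PV = PMT / i
= 3173 / 0.11
= 28845.4545


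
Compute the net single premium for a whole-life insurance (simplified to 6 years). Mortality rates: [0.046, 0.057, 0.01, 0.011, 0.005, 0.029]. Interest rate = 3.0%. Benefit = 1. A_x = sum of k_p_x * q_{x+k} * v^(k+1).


v = 0.970874
Year 0: k_p_x=1.0, q=0.046, term=0.04466
Year 1: k_p_x=0.954, q=0.057, term=0.051256
Year 2: k_p_x=0.899622, q=0.01, term=0.008233
Year 3: k_p_x=0.890626, q=0.011, term=0.008704
Year 4: k_p_x=0.880829, q=0.005, term=0.003799
Year 5: k_p_x=0.876425, q=0.029, term=0.021286
A_x = 0.1379


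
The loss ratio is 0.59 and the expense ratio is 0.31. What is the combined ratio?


Combined ratio = loss ratio + expense ratio
= 0.59 + 0.31
= 0.9


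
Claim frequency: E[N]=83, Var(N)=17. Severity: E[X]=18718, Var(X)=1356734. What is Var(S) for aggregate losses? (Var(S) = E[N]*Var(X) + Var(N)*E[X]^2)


Var(S) = E[N]*Var(X) + Var(N)*E[X]^2
= 83*1356734 + 17*18718^2
= 112608922 + 5956179908
= 6.0688e+09


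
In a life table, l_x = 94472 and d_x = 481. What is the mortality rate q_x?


q_x = d_x / l_x
= 481 / 94472
= 0.0051


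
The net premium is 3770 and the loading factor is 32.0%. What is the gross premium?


Gross = net * (1 + loading)
= 3770 * (1 + 0.32)
= 3770 * 1.32
= 4976.4


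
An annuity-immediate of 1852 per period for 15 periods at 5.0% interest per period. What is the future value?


FV = PMT * ((1+i)^n - 1) / i
= 1852 * ((1.05)^15 - 1) / 0.05
= 1852 * (2.078928 - 1) / 0.05
= 39963.4998


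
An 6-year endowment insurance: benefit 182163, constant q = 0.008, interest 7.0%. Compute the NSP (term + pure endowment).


Term component = 6819.6091
Pure endowment = 6_p_x * v^6 * benefit = 0.95295 * 0.666342 * 182163 = 115671.8114
NSP = 122491.4205


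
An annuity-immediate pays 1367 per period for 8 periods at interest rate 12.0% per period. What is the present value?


PV = PMT * (1 - (1+i)^(-n)) / i
= 1367 * (1 - (1+0.12)^(-8)) / 0.12
= 1367 * (1 - 0.403883) / 0.12
= 1367 * 4.96764
= 6790.7636


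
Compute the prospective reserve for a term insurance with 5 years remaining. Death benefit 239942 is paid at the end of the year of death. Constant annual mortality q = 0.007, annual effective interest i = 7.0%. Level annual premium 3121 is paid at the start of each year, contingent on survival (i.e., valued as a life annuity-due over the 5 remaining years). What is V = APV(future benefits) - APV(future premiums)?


v = 1/(1+i) = 0.934579
APV(future benefits) per unit = sum_{k=0}^{4} k_p_x * q * v^(k+1) = 0.028329
APV(future benefits) = 239942 * 0.028329 = 6797.3695
Life annuity-due factor ä_{x:5} = sum_{k=0}^{4} k_p_x * v^k = 4.330323
APV(future premiums) = 3121 * 4.330323 = 13514.9396
V = 6797.3695 - 13514.9396
= -6717.5701


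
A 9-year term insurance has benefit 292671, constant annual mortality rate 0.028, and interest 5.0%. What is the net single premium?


NSP = benefit * sum_{k=0}^{n-1} k_p_x * q * v^(k+1)
With constant q=0.028, v=0.952381
Sum = 0.179767
NSP = 292671 * 0.179767
= 52612.5536


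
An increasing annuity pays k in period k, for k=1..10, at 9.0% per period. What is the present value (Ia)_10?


(Ia)_n = sum_{k=1}^{n} k * v^k, v = 1/(1+i)
v = 0.917431
Sum computed term by term:
(Ia)_10 = 30.7904


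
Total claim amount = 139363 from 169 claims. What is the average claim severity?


severity = total / number
= 139363 / 169
= 824.6331


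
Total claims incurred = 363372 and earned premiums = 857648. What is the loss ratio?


Loss ratio = claims / premiums
= 363372 / 857648
= 0.4237


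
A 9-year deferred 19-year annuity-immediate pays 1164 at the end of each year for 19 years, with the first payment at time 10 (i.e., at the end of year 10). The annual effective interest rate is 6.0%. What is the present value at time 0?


PV at time 9 of the 19-year annuity-immediate:
a_n = 1164 * (1-(1+0.06)^(-19))/0.06 = 12988.0476
Discount back 9 years to time 0:
PV = 12988.0476 * (1+0.06)^(-9)
= 12988.0476 * 0.591898
= 7687.6054


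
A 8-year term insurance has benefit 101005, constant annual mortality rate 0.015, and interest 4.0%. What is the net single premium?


NSP = benefit * sum_{k=0}^{n-1} k_p_x * q * v^(k+1)
With constant q=0.015, v=0.961538
Sum = 0.096143
NSP = 101005 * 0.096143
= 9710.9369


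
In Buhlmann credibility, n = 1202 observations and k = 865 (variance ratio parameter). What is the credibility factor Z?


Z = n / (n + k)
= 1202 / (1202 + 865)
= 1202 / 2067
= 0.5815


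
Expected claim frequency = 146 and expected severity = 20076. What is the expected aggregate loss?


E[S] = E[N] * E[X]
= 146 * 20076
= 2.9311e+06


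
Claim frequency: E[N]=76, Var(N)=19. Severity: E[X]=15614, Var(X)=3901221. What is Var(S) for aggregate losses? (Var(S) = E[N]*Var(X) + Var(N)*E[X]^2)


Var(S) = E[N]*Var(X) + Var(N)*E[X]^2
= 76*3901221 + 19*15614^2
= 296492796 + 4632142924
= 4.9286e+09


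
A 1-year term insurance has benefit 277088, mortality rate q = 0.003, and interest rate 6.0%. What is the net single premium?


NSP = benefit * q * v
v = 1/(1+i) = 0.943396
NSP = 277088 * 0.003 * 0.943396
= 784.2113


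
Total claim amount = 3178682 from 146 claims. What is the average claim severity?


severity = total / number
= 3178682 / 146
= 21771.7945


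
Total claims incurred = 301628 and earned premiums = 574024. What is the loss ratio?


Loss ratio = claims / premiums
= 301628 / 574024
= 0.5255


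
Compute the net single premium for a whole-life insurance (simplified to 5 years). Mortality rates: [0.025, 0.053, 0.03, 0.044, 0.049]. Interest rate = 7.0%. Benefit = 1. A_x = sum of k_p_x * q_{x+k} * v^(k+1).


v = 0.934579
Year 0: k_p_x=1.0, q=0.025, term=0.023364
Year 1: k_p_x=0.975, q=0.053, term=0.045135
Year 2: k_p_x=0.923325, q=0.03, term=0.022611
Year 3: k_p_x=0.895625, q=0.044, term=0.030064
Year 4: k_p_x=0.856218, q=0.049, term=0.029913
A_x = 0.1511


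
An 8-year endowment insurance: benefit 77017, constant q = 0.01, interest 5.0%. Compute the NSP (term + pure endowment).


Term component = 4819.3397
Pure endowment = 8_p_x * v^8 * benefit = 0.922745 * 0.676839 * 77017 = 48100.962
NSP = 52920.3017


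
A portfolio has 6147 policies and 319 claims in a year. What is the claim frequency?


frequency = claims / policies
= 319 / 6147
= 0.0519


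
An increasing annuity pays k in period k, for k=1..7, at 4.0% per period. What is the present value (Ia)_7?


(Ia)_n = sum_{k=1}^{n} k * v^k, v = 1/(1+i)
v = 0.961538
Sum computed term by term:
(Ia)_7 = 23.0678


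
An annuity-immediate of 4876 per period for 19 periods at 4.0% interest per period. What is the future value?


FV = PMT * ((1+i)^n - 1) / i
= 4876 * ((1.04)^19 - 1) / 0.04
= 4876 * (2.106849 - 1) / 0.04
= 134924.9146


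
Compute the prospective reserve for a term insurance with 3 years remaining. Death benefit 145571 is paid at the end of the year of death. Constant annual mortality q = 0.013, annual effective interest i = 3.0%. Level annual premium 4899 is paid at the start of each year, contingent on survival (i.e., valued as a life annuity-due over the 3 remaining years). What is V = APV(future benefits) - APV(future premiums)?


v = 1/(1+i) = 0.970874
APV(future benefits) per unit = sum_{k=0}^{2} k_p_x * q * v^(k+1) = 0.036305
APV(future benefits) = 145571 * 0.036305 = 5285.0049
Life annuity-due factor ä_{x:3} = sum_{k=0}^{2} k_p_x * v^k = 2.8765
APV(future premiums) = 4899 * 2.8765 = 14091.9742
V = 5285.0049 - 14091.9742
= -8806.9693


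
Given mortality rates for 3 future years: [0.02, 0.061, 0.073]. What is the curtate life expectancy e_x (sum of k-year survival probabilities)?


e_x = sum_{k=1}^{n} k_p_x
k_p_x values:
  1_p_x = 0.98
  2_p_x = 0.92022
  3_p_x = 0.853044
e_x = 2.7533


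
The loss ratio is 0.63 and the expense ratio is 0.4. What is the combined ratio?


Combined ratio = loss ratio + expense ratio
= 0.63 + 0.4
= 1.03


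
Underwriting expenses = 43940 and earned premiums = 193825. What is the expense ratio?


Expense ratio = expenses / premiums
= 43940 / 193825
= 0.2267


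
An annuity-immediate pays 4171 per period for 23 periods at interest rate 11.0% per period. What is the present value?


PV = PMT * (1 - (1+i)^(-n)) / i
= 4171 * (1 - (1+0.11)^(-23)) / 0.11
= 4171 * (1 - 0.090693) / 0.11
= 4171 * 8.266432
= 34479.2862


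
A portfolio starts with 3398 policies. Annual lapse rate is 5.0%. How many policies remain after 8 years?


remaining = initial * (1 - lapse)^years
= 3398 * (1 - 0.05)^8
= 3398 * 0.66342
= 2254.3026


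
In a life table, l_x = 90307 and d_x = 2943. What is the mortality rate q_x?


q_x = d_x / l_x
= 2943 / 90307
= 0.0326


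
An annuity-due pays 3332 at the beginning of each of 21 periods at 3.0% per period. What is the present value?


PV_due = PMT * (1-(1+i)^(-n))/i * (1+i)
PV_immediate = 51362.8604
PV_due = 51362.8604 * 1.03
= 52903.7462


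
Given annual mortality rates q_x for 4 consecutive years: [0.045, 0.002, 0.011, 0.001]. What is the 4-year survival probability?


p_k = 1 - q_k for each year
Survival = product of (1 - q_k)
= 0.955 * 0.998 * 0.989 * 0.999
= 0.9417


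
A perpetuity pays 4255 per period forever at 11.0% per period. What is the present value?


PV = PMT / i
= 4255 / 0.11
= 38681.8182


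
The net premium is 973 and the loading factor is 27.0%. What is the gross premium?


Gross = net * (1 + loading)
= 973 * (1 + 0.27)
= 973 * 1.27
= 1235.71


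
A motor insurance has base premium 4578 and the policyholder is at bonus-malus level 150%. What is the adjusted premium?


adjusted = base * BM_level / 100
= 4578 * 150 / 100
= 4578 * 1.5
= 6867.0


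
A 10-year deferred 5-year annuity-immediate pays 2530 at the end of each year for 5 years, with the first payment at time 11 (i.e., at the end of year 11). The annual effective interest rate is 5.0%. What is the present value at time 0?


PV at time 10 of the 5-year annuity-immediate:
a_n = 2530 * (1-(1+0.05)^(-5))/0.05 = 10953.576
Discount back 10 years to time 0:
PV = 10953.576 * (1+0.05)^(-10)
= 10953.576 * 0.613913
= 6724.5455


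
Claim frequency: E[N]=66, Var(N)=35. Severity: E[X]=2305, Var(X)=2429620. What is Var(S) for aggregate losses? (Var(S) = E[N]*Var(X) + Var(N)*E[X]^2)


Var(S) = E[N]*Var(X) + Var(N)*E[X]^2
= 66*2429620 + 35*2305^2
= 160354920 + 185955875
= 3.4631e+08


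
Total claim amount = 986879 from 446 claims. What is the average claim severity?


severity = total / number
= 986879 / 446
= 2212.7332


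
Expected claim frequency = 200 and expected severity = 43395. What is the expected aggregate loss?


E[S] = E[N] * E[X]
= 200 * 43395
= 8.6790e+06


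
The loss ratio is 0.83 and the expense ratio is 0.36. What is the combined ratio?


Combined ratio = loss ratio + expense ratio
= 0.83 + 0.36
= 1.19


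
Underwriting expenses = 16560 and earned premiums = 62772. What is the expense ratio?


Expense ratio = expenses / premiums
= 16560 / 62772
= 0.2638


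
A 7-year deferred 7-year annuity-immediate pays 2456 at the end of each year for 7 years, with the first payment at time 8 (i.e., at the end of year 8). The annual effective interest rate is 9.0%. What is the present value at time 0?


PV at time 7 of the 7-year annuity-immediate:
a_n = 2456 * (1-(1+0.09)^(-7))/0.09 = 12360.9322
Discount back 7 years to time 0:
PV = 12360.9322 * (1+0.09)^(-7)
= 12360.9322 * 0.547034
= 6761.8532


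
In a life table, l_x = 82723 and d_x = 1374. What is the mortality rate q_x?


q_x = d_x / l_x
= 1374 / 82723
= 0.0166


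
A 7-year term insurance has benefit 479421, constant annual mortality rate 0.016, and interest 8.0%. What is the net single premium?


NSP = benefit * sum_{k=0}^{n-1} k_p_x * q * v^(k+1)
With constant q=0.016, v=0.925926
Sum = 0.079801
NSP = 479421 * 0.079801
= 38258.2759


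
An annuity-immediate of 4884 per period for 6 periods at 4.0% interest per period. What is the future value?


FV = PMT * ((1+i)^n - 1) / i
= 4884 * ((1.04)^6 - 1) / 0.04
= 4884 * (1.265319 - 1) / 0.04
= 32395.4522


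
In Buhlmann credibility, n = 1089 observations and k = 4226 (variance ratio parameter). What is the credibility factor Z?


Z = n / (n + k)
= 1089 / (1089 + 4226)
= 1089 / 5315
= 0.2049


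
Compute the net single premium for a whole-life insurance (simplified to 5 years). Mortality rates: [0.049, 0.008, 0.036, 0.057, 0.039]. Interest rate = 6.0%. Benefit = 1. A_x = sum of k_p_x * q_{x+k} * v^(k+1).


v = 0.943396
Year 0: k_p_x=1.0, q=0.049, term=0.046226
Year 1: k_p_x=0.951, q=0.008, term=0.006771
Year 2: k_p_x=0.943392, q=0.036, term=0.028515
Year 3: k_p_x=0.90943, q=0.057, term=0.04106
Year 4: k_p_x=0.857592, q=0.039, term=0.024993
A_x = 0.1476


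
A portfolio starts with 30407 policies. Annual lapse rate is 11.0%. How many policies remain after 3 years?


remaining = initial * (1 - lapse)^years
= 30407 * (1 - 0.11)^3
= 30407 * 0.704969
= 21435.9924


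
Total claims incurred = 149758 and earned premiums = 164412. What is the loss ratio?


Loss ratio = claims / premiums
= 149758 / 164412
= 0.9109


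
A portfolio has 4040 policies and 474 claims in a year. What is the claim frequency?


frequency = claims / policies
= 474 / 4040
= 0.1173


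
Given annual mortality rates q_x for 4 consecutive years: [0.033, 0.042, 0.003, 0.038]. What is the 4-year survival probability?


p_k = 1 - q_k for each year
Survival = product of (1 - q_k)
= 0.967 * 0.958 * 0.997 * 0.962
= 0.8885


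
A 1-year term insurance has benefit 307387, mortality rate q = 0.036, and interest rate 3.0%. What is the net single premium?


NSP = benefit * q * v
v = 1/(1+i) = 0.970874
NSP = 307387 * 0.036 * 0.970874
= 10743.6233


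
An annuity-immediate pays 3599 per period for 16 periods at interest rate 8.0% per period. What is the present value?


PV = PMT * (1 - (1+i)^(-n)) / i
= 3599 * (1 - (1+0.08)^(-16)) / 0.08
= 3599 * (1 - 0.29189) / 0.08
= 3599 * 8.851369
= 31856.0776


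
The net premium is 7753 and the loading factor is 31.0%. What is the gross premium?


Gross = net * (1 + loading)
= 7753 * (1 + 0.31)
= 7753 * 1.31
= 10156.43


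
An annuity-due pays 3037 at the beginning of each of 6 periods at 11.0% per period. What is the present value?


PV_due = PMT * (1-(1+i)^(-n))/i * (1+i)
PV_immediate = 12848.1435
PV_due = 12848.1435 * 1.11
= 14261.4392


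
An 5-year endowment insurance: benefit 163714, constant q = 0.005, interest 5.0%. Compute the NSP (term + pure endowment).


Term component = 3510.4312
Pure endowment = 5_p_x * v^5 * benefit = 0.975249 * 0.783526 * 163714 = 125099.2564
NSP = 128609.6876


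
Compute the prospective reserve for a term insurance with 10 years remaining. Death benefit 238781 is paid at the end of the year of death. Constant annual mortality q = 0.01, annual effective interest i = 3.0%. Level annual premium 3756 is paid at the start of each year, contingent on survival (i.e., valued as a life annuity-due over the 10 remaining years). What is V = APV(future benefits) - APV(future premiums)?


v = 1/(1+i) = 0.970874
APV(future benefits) per unit = sum_{k=0}^{9} k_p_x * q * v^(k+1) = 0.081764
APV(future benefits) = 238781 * 0.081764 = 19523.6181
Life annuity-due factor ä_{x:10} = sum_{k=0}^{9} k_p_x * v^k = 8.421661
APV(future premiums) = 3756 * 8.421661 = 31631.7592
V = 19523.6181 - 31631.7592
= -12108.1411


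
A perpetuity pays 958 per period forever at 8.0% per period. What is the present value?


PV = PMT / i
= 958 / 0.08
= 11975.0


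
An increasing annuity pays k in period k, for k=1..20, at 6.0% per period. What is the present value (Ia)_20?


(Ia)_n = sum_{k=1}^{n} k * v^k, v = 1/(1+i)
v = 0.943396
Sum computed term by term:
(Ia)_20 = 98.7004


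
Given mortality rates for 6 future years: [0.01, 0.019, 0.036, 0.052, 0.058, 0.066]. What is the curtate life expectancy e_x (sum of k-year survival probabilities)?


e_x = sum_{k=1}^{n} k_p_x
k_p_x values:
  1_p_x = 0.99
  2_p_x = 0.97119
  3_p_x = 0.936227
  4_p_x = 0.887543
  5_p_x = 0.836066
  6_p_x = 0.780885
e_x = 5.4019


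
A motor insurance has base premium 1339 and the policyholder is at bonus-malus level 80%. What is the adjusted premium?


adjusted = base * BM_level / 100
= 1339 * 80 / 100
= 1339 * 0.8
= 1071.2


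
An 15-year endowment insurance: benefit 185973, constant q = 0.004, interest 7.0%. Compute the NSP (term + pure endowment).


Term component = 6621.6668
Pure endowment = 15_p_x * v^15 * benefit = 0.941651 * 0.362446 * 185973 = 63472.1644
NSP = 70093.8312


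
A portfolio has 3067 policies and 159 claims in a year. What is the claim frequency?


frequency = claims / policies
= 159 / 3067
= 0.0518


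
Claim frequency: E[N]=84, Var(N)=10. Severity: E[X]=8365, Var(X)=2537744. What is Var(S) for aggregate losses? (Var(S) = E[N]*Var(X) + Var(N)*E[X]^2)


Var(S) = E[N]*Var(X) + Var(N)*E[X]^2
= 84*2537744 + 10*8365^2
= 213170496 + 699732250
= 9.1290e+08


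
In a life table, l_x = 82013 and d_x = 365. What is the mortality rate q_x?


q_x = d_x / l_x
= 365 / 82013
= 0.0045


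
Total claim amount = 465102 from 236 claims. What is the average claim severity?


severity = total / number
= 465102 / 236
= 1970.7712


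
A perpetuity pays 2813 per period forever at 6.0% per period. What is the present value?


PV = PMT / i
= 2813 / 0.06
= 46883.3333


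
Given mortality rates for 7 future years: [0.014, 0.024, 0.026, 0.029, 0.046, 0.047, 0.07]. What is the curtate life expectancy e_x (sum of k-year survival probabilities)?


e_x = sum_{k=1}^{n} k_p_x
k_p_x values:
  1_p_x = 0.986
  2_p_x = 0.962336
  3_p_x = 0.937315
  4_p_x = 0.910133
  5_p_x = 0.868267
  6_p_x = 0.827458
  7_p_x = 0.769536
e_x = 6.261


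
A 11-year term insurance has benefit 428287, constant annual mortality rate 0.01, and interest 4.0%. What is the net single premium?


NSP = benefit * sum_{k=0}^{n-1} k_p_x * q * v^(k+1)
With constant q=0.01, v=0.961538
Sum = 0.083681
NSP = 428287 * 0.083681
= 35839.5138


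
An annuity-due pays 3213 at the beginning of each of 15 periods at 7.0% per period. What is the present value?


PV_due = PMT * (1-(1+i)^(-n))/i * (1+i)
PV_immediate = 29263.7277
PV_due = 29263.7277 * 1.07
= 31312.1886


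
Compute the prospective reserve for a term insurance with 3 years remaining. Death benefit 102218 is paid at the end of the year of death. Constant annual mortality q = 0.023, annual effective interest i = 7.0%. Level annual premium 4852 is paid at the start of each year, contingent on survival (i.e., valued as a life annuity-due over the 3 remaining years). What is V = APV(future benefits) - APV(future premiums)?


v = 1/(1+i) = 0.934579
APV(future benefits) per unit = sum_{k=0}^{2} k_p_x * q * v^(k+1) = 0.059044
APV(future benefits) = 102218 * 0.059044 = 6035.3094
Life annuity-due factor ä_{x:3} = sum_{k=0}^{2} k_p_x * v^k = 2.746807
APV(future premiums) = 4852 * 2.746807 = 13327.5061
V = 6035.3094 - 13327.5061
= -7292.1968


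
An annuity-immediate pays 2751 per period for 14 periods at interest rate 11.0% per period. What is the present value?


PV = PMT * (1 - (1+i)^(-n)) / i
= 2751 * (1 - (1+0.11)^(-14)) / 0.11
= 2751 * (1 - 0.231995) / 0.11
= 2751 * 6.981865
= 19207.1112


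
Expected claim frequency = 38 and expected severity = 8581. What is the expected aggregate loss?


E[S] = E[N] * E[X]
= 38 * 8581
= 326078


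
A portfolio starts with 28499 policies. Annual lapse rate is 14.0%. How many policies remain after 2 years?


remaining = initial * (1 - lapse)^years
= 28499 * (1 - 0.14)^2
= 28499 * 0.7396
= 21077.8604


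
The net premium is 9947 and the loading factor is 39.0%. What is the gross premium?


Gross = net * (1 + loading)
= 9947 * (1 + 0.39)
= 9947 * 1.39
= 13826.33


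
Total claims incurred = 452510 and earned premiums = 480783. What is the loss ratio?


Loss ratio = claims / premiums
= 452510 / 480783
= 0.9412


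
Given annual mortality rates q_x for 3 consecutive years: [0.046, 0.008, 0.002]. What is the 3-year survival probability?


p_k = 1 - q_k for each year
Survival = product of (1 - q_k)
= 0.954 * 0.992 * 0.998
= 0.9445


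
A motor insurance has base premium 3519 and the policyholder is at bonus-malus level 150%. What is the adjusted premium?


adjusted = base * BM_level / 100
= 3519 * 150 / 100
= 3519 * 1.5
= 5278.5


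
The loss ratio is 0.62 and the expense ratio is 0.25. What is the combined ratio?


Combined ratio = loss ratio + expense ratio
= 0.62 + 0.25
= 0.87


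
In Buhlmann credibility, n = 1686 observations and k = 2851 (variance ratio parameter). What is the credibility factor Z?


Z = n / (n + k)
= 1686 / (1686 + 2851)
= 1686 / 4537
= 0.3716


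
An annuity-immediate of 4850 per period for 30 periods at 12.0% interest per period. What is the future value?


FV = PMT * ((1+i)^n - 1) / i
= 4850 * ((1.12)^30 - 1) / 0.12
= 4850 * (29.959922 - 1) / 0.12
= 1.1705e+06


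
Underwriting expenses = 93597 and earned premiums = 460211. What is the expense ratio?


Expense ratio = expenses / premiums
= 93597 / 460211
= 0.2034


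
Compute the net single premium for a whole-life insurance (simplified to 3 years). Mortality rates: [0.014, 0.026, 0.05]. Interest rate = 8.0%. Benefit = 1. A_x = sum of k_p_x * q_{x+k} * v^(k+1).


v = 0.925926
Year 0: k_p_x=1.0, q=0.014, term=0.012963
Year 1: k_p_x=0.986, q=0.026, term=0.021979
Year 2: k_p_x=0.960364, q=0.05, term=0.038118
A_x = 0.0731


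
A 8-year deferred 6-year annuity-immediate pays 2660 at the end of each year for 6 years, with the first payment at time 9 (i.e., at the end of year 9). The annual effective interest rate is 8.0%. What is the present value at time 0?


PV at time 8 of the 6-year annuity-immediate:
a_n = 2660 * (1-(1+0.08)^(-6))/0.08 = 12296.8599
Discount back 8 years to time 0:
PV = 12296.8599 * (1+0.08)^(-8)
= 12296.8599 * 0.540269
= 6643.6108


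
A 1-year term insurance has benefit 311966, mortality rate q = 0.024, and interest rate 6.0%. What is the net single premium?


NSP = benefit * q * v
v = 1/(1+i) = 0.943396
NSP = 311966 * 0.024 * 0.943396
= 7063.3811


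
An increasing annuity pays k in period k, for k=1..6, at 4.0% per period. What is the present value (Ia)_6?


(Ia)_n = sum_{k=1}^{n} k * v^k, v = 1/(1+i)
v = 0.961538
Sum computed term by term:
(Ia)_6 = 17.7484


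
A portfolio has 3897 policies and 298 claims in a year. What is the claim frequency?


frequency = claims / policies
= 298 / 3897
= 0.0765


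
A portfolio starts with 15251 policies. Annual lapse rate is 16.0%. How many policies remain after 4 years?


remaining = initial * (1 - lapse)^years
= 15251 * (1 - 0.16)^4
= 15251 * 0.497871
= 7593.0361


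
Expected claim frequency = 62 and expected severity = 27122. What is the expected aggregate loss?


E[S] = E[N] * E[X]
= 62 * 27122
= 1.6816e+06


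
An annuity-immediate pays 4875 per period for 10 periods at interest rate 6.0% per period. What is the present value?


PV = PMT * (1 - (1+i)^(-n)) / i
= 4875 * (1 - (1+0.06)^(-10)) / 0.06
= 4875 * (1 - 0.558395) / 0.06
= 4875 * 7.360087
= 35880.4244


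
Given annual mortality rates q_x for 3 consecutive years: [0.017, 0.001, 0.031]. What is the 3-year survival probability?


p_k = 1 - q_k for each year
Survival = product of (1 - q_k)
= 0.983 * 0.999 * 0.969
= 0.9516


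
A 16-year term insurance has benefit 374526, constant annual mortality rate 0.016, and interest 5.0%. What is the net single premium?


NSP = benefit * sum_{k=0}^{n-1} k_p_x * q * v^(k+1)
With constant q=0.016, v=0.952381
Sum = 0.156628
NSP = 374526 * 0.156628
= 58661.2162


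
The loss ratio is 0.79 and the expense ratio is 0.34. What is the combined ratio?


Combined ratio = loss ratio + expense ratio
= 0.79 + 0.34
= 1.13


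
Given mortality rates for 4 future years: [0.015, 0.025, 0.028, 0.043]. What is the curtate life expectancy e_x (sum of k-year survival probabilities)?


e_x = sum_{k=1}^{n} k_p_x
k_p_x values:
  1_p_x = 0.985
  2_p_x = 0.960375
  3_p_x = 0.933484
  4_p_x = 0.893345
e_x = 3.7722


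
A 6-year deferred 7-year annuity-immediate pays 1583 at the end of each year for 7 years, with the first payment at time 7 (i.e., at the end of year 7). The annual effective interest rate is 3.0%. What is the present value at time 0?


PV at time 6 of the 7-year annuity-immediate:
a_n = 1583 * (1-(1+0.03)^(-7))/0.03 = 9862.5379
Discount back 6 years to time 0:
PV = 9862.5379 * (1+0.03)^(-6)
= 9862.5379 * 0.837484
= 8259.7202


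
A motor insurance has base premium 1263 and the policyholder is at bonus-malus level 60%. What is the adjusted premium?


adjusted = base * BM_level / 100
= 1263 * 60 / 100
= 1263 * 0.6
= 757.8


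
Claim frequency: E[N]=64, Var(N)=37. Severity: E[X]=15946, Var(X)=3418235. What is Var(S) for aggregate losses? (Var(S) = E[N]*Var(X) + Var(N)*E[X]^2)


Var(S) = E[N]*Var(X) + Var(N)*E[X]^2
= 64*3418235 + 37*15946^2
= 218767040 + 9408171892
= 9.6269e+09
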